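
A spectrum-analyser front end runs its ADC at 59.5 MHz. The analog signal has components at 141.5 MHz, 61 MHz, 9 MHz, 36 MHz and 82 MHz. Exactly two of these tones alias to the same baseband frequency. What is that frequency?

22.5 MHz

fs/2 = 29.75 MHz.
141.5 MHz mod fs = 22.5 MHz.
22.5 MHz ≤ fs/2 = 29.75 MHz, appears at 22.5 MHz.
61 MHz mod fs = 1.5 MHz.
1.5 MHz ≤ fs/2 = 29.75 MHz, appears at 1.5 MHz.
9 MHz ≤ fs/2 = 29.75 MHz, passes unchanged.
36 MHz > fs/2 = 29.75 MHz, folds to fs − 36 MHz = 23.5 MHz.
82 MHz mod fs = 22.5 MHz.
22.5 MHz ≤ fs/2 = 29.75 MHz, appears at 22.5 MHz.
82 MHz and 141.5 MHz both map to 22.5 MHz.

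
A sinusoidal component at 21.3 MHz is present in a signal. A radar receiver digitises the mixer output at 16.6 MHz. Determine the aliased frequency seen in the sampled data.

4.7 MHz

21.3 MHz mod fs = 4.7 MHz.
4.7 MHz ≤ fs/2 = 8.3 MHz, appears at 4.7 MHz.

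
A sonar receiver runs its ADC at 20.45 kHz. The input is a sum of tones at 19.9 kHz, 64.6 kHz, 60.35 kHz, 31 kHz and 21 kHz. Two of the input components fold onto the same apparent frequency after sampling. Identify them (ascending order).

19.9 kHz, 21 kHz

fs/2 = 10.225 kHz.
19.9 kHz > fs/2 = 10.225 kHz, folds to fs − 19.9 kHz = 0.55 kHz.
64.6 kHz mod fs = 3.25 kHz.
3.25 kHz ≤ fs/2 = 10.225 kHz, appears at 3.25 kHz.
60.35 kHz mod fs = 19.45 kHz.
19.45 kHz > fs/2 = 10.225 kHz, folds to fs − 19.45 kHz = 1 kHz.
31 kHz mod fs = 10.55 kHz.
10.55 kHz > fs/2 = 10.225 kHz, folds to fs − 10.55 kHz = 9.9 kHz.
21 kHz mod fs = 0.55 kHz.
0.55 kHz ≤ fs/2 = 10.225 kHz, appears at 0.55 kHz.
19.9 kHz and 21 kHz both map to 0.55 kHz.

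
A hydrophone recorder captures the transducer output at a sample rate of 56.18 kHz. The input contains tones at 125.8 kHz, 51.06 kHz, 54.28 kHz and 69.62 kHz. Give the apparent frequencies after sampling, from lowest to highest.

fs/2 = 28.09 kHz.
125.8 kHz mod fs = 13.44 kHz.
13.44 kHz ≤ fs/2 = 28.09 kHz, appears at 13.44 kHz.
51.06 kHz > fs/2 = 28.09 kHz, folds to fs − 51.06 kHz = 5.12 kHz.
54.28 kHz > fs/2 = 28.09 kHz, folds to fs − 54.28 kHz = 1.9 kHz.
69.62 kHz mod fs = 13.44 kHz.
13.44 kHz ≤ fs/2 = 28.09 kHz, appears at 13.44 kHz.
Distinct values: {1.9 kHz, 5.12 kHz, 13.44 kHz}.

1.9 kHz, 5.12 kHz, 13.44 kHz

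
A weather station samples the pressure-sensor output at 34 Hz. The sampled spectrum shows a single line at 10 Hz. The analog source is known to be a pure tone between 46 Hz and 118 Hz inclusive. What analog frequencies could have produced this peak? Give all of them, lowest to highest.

Frequencies that alias to 10 Hz are k·fs ± 10 Hz for integer k ≥ 0.
k=0: 10 Hz.
k=1: 24 Hz, 44 Hz.
k=2: 58 Hz, 78 Hz.
k=3: 92 Hz, 112 Hz.
k=4: 126 Hz, 146 Hz.
Within [46 Hz, 118 Hz]: 58 Hz, 78 Hz, 92 Hz, 112 Hz.

58 Hz, 78 Hz, 92 Hz, 112 Hz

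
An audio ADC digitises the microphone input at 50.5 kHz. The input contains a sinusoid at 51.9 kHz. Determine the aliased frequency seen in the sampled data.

51.9 kHz mod fs = 1.4 kHz.
1.4 kHz ≤ fs/2 = 25.25 kHz, appears at 1.4 kHz.

1.4 kHz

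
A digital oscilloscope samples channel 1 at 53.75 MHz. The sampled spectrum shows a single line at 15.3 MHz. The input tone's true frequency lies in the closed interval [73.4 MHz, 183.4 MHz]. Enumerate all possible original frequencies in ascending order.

92.2 MHz, 122.8 MHz, 145.95 MHz, 176.55 MHz

Frequencies that alias to 15.3 MHz are k·fs ± 15.3 MHz for integer k ≥ 0.
k=0: 15.3 MHz.
k=1: 38.45 MHz, 69.05 MHz.
k=2: 92.2 MHz, 122.8 MHz.
k=3: 145.95 MHz, 176.55 MHz.
k=4: 199.7 MHz, 230.3 MHz.
Within [73.4 MHz, 183.4 MHz]: 92.2 MHz, 122.8 MHz, 145.95 MHz, 176.55 MHz.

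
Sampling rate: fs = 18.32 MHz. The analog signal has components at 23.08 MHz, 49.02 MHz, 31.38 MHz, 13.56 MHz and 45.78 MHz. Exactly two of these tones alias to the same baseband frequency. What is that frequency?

fs/2 = 9.16 MHz.
23.08 MHz mod fs = 4.76 MHz.
4.76 MHz ≤ fs/2 = 9.16 MHz, appears at 4.76 MHz.
49.02 MHz mod fs = 12.38 MHz.
12.38 MHz > fs/2 = 9.16 MHz, folds to fs − 12.38 MHz = 5.94 MHz.
31.38 MHz mod fs = 13.06 MHz.
13.06 MHz > fs/2 = 9.16 MHz, folds to fs − 13.06 MHz = 5.26 MHz.
13.56 MHz > fs/2 = 9.16 MHz, folds to fs − 13.56 MHz = 4.76 MHz.
45.78 MHz mod fs = 9.14 MHz.
9.14 MHz ≤ fs/2 = 9.16 MHz, appears at 9.14 MHz.
13.56 MHz and 23.08 MHz both map to 4.76 MHz.

4.76 MHz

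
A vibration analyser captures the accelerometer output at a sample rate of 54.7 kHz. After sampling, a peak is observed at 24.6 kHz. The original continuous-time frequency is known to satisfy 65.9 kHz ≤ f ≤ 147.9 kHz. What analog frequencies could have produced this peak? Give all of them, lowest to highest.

79.3 kHz, 84.8 kHz, 134 kHz, 139.5 kHz

Frequencies that alias to 24.6 kHz are k·fs ± 24.6 kHz for integer k ≥ 0.
k=0: 24.6 kHz.
k=1: 30.1 kHz, 79.3 kHz.
k=2: 84.8 kHz, 134 kHz.
k=3: 139.5 kHz, 188.7 kHz.
k=4: 194.2 kHz, 243.4 kHz.
Within [65.9 kHz, 147.9 kHz]: 79.3 kHz, 84.8 kHz, 134 kHz, 139.5 kHz.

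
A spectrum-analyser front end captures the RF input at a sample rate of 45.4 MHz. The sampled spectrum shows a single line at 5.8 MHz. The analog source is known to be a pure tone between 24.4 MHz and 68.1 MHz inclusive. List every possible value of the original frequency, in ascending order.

39.6 MHz, 51.2 MHz

Frequencies that alias to 5.8 MHz are k·fs ± 5.8 MHz for integer k ≥ 0.
k=0: 5.8 MHz.
k=1: 39.6 MHz, 51.2 MHz.
k=2: 85 MHz, 96.6 MHz.
Within [24.4 MHz, 68.1 MHz]: 39.6 MHz, 51.2 MHz.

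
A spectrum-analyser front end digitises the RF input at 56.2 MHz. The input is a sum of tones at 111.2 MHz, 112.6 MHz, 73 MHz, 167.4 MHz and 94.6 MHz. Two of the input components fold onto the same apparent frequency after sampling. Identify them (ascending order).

fs/2 = 28.1 MHz.
111.2 MHz mod fs = 55 MHz.
55 MHz > fs/2 = 28.1 MHz, folds to fs − 55 MHz = 1.2 MHz.
112.6 MHz mod fs = 0.2 MHz.
0.2 MHz ≤ fs/2 = 28.1 MHz, appears at 0.2 MHz.
73 MHz mod fs = 16.8 MHz.
16.8 MHz ≤ fs/2 = 28.1 MHz, appears at 16.8 MHz.
167.4 MHz mod fs = 55 MHz.
55 MHz > fs/2 = 28.1 MHz, folds to fs − 55 MHz = 1.2 MHz.
94.6 MHz mod fs = 38.4 MHz.
38.4 MHz > fs/2 = 28.1 MHz, folds to fs − 38.4 MHz = 17.8 MHz.
111.2 MHz and 167.4 MHz both map to 1.2 MHz.

111.2 MHz, 167.4 MHz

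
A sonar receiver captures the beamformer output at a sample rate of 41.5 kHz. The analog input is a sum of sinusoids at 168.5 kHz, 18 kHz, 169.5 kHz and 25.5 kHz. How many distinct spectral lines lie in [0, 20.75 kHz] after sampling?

4

fs/2 = 20.75 kHz.
168.5 kHz mod fs = 2.5 kHz.
2.5 kHz ≤ fs/2 = 20.75 kHz, appears at 2.5 kHz.
18 kHz ≤ fs/2 = 20.75 kHz, passes unchanged.
169.5 kHz mod fs = 3.5 kHz.
3.5 kHz ≤ fs/2 = 20.75 kHz, appears at 3.5 kHz.
25.5 kHz > fs/2 = 20.75 kHz, folds to fs − 25.5 kHz = 16 kHz.
Distinct values: {2.5 kHz, 3.5 kHz, 16 kHz, 18 kHz} → 4.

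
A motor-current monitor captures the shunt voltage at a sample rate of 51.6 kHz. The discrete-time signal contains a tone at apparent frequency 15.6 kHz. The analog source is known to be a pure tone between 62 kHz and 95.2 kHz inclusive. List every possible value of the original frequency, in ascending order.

Frequencies that alias to 15.6 kHz are k·fs ± 15.6 kHz for integer k ≥ 0.
k=0: 15.6 kHz.
k=1: 36 kHz, 67.2 kHz.
k=2: 87.6 kHz, 118.8 kHz.
k=3: 139.2 kHz, 170.4 kHz.
Within [62 kHz, 95.2 kHz]: 67.2 kHz, 87.6 kHz.

67.2 kHz, 87.6 kHz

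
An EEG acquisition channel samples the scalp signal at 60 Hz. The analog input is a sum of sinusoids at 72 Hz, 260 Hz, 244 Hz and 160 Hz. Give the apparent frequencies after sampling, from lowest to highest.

4 Hz, 12 Hz, 20 Hz

fs/2 = 30 Hz.
72 Hz mod fs = 12 Hz.
12 Hz ≤ fs/2 = 30 Hz, appears at 12 Hz.
260 Hz mod fs = 20 Hz.
20 Hz ≤ fs/2 = 30 Hz, appears at 20 Hz.
244 Hz mod fs = 4 Hz.
4 Hz ≤ fs/2 = 30 Hz, appears at 4 Hz.
160 Hz mod fs = 40 Hz.
40 Hz > fs/2 = 30 Hz, folds to fs − 40 Hz = 20 Hz.
Distinct values: {4 Hz, 12 Hz, 20 Hz}.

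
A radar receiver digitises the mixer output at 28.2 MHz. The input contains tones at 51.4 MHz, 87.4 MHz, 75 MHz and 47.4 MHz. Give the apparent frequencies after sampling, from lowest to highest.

fs/2 = 14.1 MHz.
51.4 MHz mod fs = 23.2 MHz.
23.2 MHz > fs/2 = 14.1 MHz, folds to fs − 23.2 MHz = 5 MHz.
87.4 MHz mod fs = 2.8 MHz.
2.8 MHz ≤ fs/2 = 14.1 MHz, appears at 2.8 MHz.
75 MHz mod fs = 18.6 MHz.
18.6 MHz > fs/2 = 14.1 MHz, folds to fs − 18.6 MHz = 9.6 MHz.
47.4 MHz mod fs = 19.2 MHz.
19.2 MHz > fs/2 = 14.1 MHz, folds to fs − 19.2 MHz = 9 MHz.
Distinct values: {2.8 MHz, 5 MHz, 9 MHz, 9.6 MHz}.

2.8 MHz, 5 MHz, 9 MHz, 9.6 MHz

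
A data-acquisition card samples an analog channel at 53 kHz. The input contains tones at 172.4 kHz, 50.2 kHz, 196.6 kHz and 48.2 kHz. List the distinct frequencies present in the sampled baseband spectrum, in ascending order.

2.8 kHz, 4.8 kHz, 13.4 kHz, 15.4 kHz

fs/2 = 26.5 kHz.
172.4 kHz mod fs = 13.4 kHz.
13.4 kHz ≤ fs/2 = 26.5 kHz, appears at 13.4 kHz.
50.2 kHz > fs/2 = 26.5 kHz, folds to fs − 50.2 kHz = 2.8 kHz.
196.6 kHz mod fs = 37.6 kHz.
37.6 kHz > fs/2 = 26.5 kHz, folds to fs − 37.6 kHz = 15.4 kHz.
48.2 kHz > fs/2 = 26.5 kHz, folds to fs − 48.2 kHz = 4.8 kHz.
Distinct values: {2.8 kHz, 4.8 kHz, 13.4 kHz, 15.4 kHz}.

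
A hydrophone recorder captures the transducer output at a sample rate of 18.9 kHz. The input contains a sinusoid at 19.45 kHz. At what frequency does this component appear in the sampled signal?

19.45 kHz mod fs = 0.55 kHz.
0.55 kHz ≤ fs/2 = 9.45 kHz, appears at 0.55 kHz.

0.55 kHz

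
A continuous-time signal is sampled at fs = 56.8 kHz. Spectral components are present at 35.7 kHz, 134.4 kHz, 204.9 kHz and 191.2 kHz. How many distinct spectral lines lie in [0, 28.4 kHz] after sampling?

fs/2 = 28.4 kHz.
35.7 kHz > fs/2 = 28.4 kHz, folds to fs − 35.7 kHz = 21.1 kHz.
134.4 kHz mod fs = 20.8 kHz.
20.8 kHz ≤ fs/2 = 28.4 kHz, appears at 20.8 kHz.
204.9 kHz mod fs = 34.5 kHz.
34.5 kHz > fs/2 = 28.4 kHz, folds to fs − 34.5 kHz = 22.3 kHz.
191.2 kHz mod fs = 20.8 kHz.
20.8 kHz ≤ fs/2 = 28.4 kHz, appears at 20.8 kHz.
Distinct values: {20.8 kHz, 21.1 kHz, 22.3 kHz} → 3.

3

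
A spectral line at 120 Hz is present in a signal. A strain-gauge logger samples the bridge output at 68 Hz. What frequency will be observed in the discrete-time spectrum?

120 Hz mod fs = 52 Hz.
52 Hz > fs/2 = 34 Hz, folds to fs − 52 Hz = 16 Hz.

16 Hz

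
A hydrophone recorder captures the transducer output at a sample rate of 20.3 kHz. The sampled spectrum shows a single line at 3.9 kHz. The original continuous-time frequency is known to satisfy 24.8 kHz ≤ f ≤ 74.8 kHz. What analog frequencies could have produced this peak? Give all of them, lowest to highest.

Frequencies that alias to 3.9 kHz are k·fs ± 3.9 kHz for integer k ≥ 0.
k=0: 3.9 kHz.
k=1: 16.4 kHz, 24.2 kHz.
k=2: 36.7 kHz, 44.5 kHz.
k=3: 57 kHz, 64.8 kHz.
k=4: 77.3 kHz, 85.1 kHz.
Within [24.8 kHz, 74.8 kHz]: 36.7 kHz, 44.5 kHz, 57 kHz, 64.8 kHz.

36.7 kHz, 44.5 kHz, 57 kHz, 64.8 kHz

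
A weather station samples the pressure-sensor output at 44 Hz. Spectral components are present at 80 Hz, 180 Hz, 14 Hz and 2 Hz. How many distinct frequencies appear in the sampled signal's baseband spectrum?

fs/2 = 22 Hz.
80 Hz mod fs = 36 Hz.
36 Hz > fs/2 = 22 Hz, folds to fs − 36 Hz = 8 Hz.
180 Hz mod fs = 4 Hz.
4 Hz ≤ fs/2 = 22 Hz, appears at 4 Hz.
14 Hz ≤ fs/2 = 22 Hz, passes unchanged.
2 Hz ≤ fs/2 = 22 Hz, passes unchanged.
Distinct values: {2 Hz, 4 Hz, 8 Hz, 14 Hz} → 4.

4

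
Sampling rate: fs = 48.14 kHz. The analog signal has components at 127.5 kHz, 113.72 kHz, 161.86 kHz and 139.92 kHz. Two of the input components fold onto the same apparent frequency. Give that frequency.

fs/2 = 24.07 kHz.
127.5 kHz mod fs = 31.22 kHz.
31.22 kHz > fs/2 = 24.07 kHz, folds to fs − 31.22 kHz = 16.92 kHz.
113.72 kHz mod fs = 17.44 kHz.
17.44 kHz ≤ fs/2 = 24.07 kHz, appears at 17.44 kHz.
161.86 kHz mod fs = 17.44 kHz.
17.44 kHz ≤ fs/2 = 24.07 kHz, appears at 17.44 kHz.
139.92 kHz mod fs = 43.64 kHz.
43.64 kHz > fs/2 = 24.07 kHz, folds to fs − 43.64 kHz = 4.5 kHz.
113.72 kHz and 161.86 kHz both map to 17.44 kHz.

17.44 kHz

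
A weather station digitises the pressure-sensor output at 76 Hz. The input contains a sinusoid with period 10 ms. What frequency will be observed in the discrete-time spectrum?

24 Hz

T = 10 ms → f = 1/T = 100 Hz.
100 Hz mod fs = 24 Hz.
24 Hz ≤ fs/2 = 38 Hz, appears at 24 Hz.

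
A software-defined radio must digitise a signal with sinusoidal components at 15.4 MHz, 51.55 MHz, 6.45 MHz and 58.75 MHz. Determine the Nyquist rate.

Highest-frequency component: 58.75 MHz.
Nyquist rate = 2 × 58.75 MHz = 117.5 MHz.

117.5 MHz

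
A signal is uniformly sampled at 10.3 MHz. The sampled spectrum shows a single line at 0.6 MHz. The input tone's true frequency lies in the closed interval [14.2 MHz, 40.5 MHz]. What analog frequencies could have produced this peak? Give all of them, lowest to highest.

20 MHz, 21.2 MHz, 30.3 MHz, 31.5 MHz

Frequencies that alias to 0.6 MHz are k·fs ± 0.6 MHz for integer k ≥ 0.
k=0: 0.6 MHz.
k=1: 9.7 MHz, 10.9 MHz.
k=2: 20 MHz, 21.2 MHz.
k=3: 30.3 MHz, 31.5 MHz.
k=4: 40.6 MHz, 41.8 MHz.
Within [14.2 MHz, 40.5 MHz]: 20 MHz, 21.2 MHz, 30.3 MHz, 31.5 MHz.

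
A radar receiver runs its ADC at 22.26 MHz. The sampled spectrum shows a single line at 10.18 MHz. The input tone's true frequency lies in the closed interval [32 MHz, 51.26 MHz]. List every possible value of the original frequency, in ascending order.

Frequencies that alias to 10.18 MHz are k·fs ± 10.18 MHz for integer k ≥ 0.
k=0: 10.18 MHz.
k=1: 12.08 MHz, 32.44 MHz.
k=2: 34.34 MHz, 54.7 MHz.
k=3: 56.6 MHz, 76.96 MHz.
Within [32 MHz, 51.26 MHz]: 32.44 MHz, 34.34 MHz.

32.44 MHz, 34.34 MHz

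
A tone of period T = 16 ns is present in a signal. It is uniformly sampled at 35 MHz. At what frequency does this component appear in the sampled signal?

7.5 MHz

T = 16 ns → f = 1/T = 62.5 MHz.
62.5 MHz mod fs = 27.5 MHz.
27.5 MHz > fs/2 = 17.5 MHz, folds to fs − 27.5 MHz = 7.5 MHz.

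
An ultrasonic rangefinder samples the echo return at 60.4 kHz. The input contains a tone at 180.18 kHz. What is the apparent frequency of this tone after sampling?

180.18 kHz mod fs = 59.38 kHz.
59.38 kHz > fs/2 = 30.2 kHz, folds to fs − 59.38 kHz = 1.02 kHz.

1.02 kHz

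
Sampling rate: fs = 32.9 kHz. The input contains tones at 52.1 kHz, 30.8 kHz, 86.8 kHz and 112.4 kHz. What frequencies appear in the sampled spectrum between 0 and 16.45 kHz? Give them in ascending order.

fs/2 = 16.45 kHz.
52.1 kHz mod fs = 19.2 kHz.
19.2 kHz > fs/2 = 16.45 kHz, folds to fs − 19.2 kHz = 13.7 kHz.
30.8 kHz > fs/2 = 16.45 kHz, folds to fs − 30.8 kHz = 2.1 kHz.
86.8 kHz mod fs = 21 kHz.
21 kHz > fs/2 = 16.45 kHz, folds to fs − 21 kHz = 11.9 kHz.
112.4 kHz mod fs = 13.7 kHz.
13.7 kHz ≤ fs/2 = 16.45 kHz, appears at 13.7 kHz.
Distinct values: {2.1 kHz, 11.9 kHz, 13.7 kHz}.

2.1 kHz, 11.9 kHz, 13.7 kHz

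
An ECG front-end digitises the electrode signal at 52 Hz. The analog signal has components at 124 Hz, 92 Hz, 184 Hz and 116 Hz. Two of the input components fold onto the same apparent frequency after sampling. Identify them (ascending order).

fs/2 = 26 Hz.
124 Hz mod fs = 20 Hz.
20 Hz ≤ fs/2 = 26 Hz, appears at 20 Hz.
92 Hz mod fs = 40 Hz.
40 Hz > fs/2 = 26 Hz, folds to fs − 40 Hz = 12 Hz.
184 Hz mod fs = 28 Hz.
28 Hz > fs/2 = 26 Hz, folds to fs − 28 Hz = 24 Hz.
116 Hz mod fs = 12 Hz.
12 Hz ≤ fs/2 = 26 Hz, appears at 12 Hz.
92 Hz and 116 Hz both map to 12 Hz.

92 Hz, 116 Hz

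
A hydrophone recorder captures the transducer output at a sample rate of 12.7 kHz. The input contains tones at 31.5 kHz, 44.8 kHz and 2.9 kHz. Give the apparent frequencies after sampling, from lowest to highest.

2.9 kHz, 6 kHz, 6.1 kHz

fs/2 = 6.35 kHz.
31.5 kHz mod fs = 6.1 kHz.
6.1 kHz ≤ fs/2 = 6.35 kHz, appears at 6.1 kHz.
44.8 kHz mod fs = 6.7 kHz.
6.7 kHz > fs/2 = 6.35 kHz, folds to fs − 6.7 kHz = 6 kHz.
2.9 kHz ≤ fs/2 = 6.35 kHz, passes unchanged.
Distinct values: {2.9 kHz, 6 kHz, 6.1 kHz}.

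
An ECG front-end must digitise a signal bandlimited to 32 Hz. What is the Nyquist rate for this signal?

64 Hz

Nyquist rate = 2 × 32 Hz = 64 Hz.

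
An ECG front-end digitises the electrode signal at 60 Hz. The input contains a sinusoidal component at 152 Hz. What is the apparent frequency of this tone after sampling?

152 Hz mod fs = 32 Hz.
32 Hz > fs/2 = 30 Hz, folds to fs − 32 Hz = 28 Hz.

28 Hz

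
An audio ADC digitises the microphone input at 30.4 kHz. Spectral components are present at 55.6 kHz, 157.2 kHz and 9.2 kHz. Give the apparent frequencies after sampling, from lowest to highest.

5.2 kHz, 9.2 kHz

fs/2 = 15.2 kHz.
55.6 kHz mod fs = 25.2 kHz.
25.2 kHz > fs/2 = 15.2 kHz, folds to fs − 25.2 kHz = 5.2 kHz.
157.2 kHz mod fs = 5.2 kHz.
5.2 kHz ≤ fs/2 = 15.2 kHz, appears at 5.2 kHz.
9.2 kHz ≤ fs/2 = 15.2 kHz, passes unchanged.
Distinct values: {5.2 kHz, 9.2 kHz}.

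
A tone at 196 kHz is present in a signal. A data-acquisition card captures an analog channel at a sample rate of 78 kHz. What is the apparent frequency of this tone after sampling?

38 kHz

196 kHz mod fs = 40 kHz.
40 kHz > fs/2 = 39 kHz, folds to fs − 40 kHz = 38 kHz.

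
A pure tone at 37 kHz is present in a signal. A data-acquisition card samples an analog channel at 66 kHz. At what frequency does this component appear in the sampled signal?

29 kHz

37 kHz > fs/2 = 33 kHz, folds to fs − 37 kHz = 29 kHz.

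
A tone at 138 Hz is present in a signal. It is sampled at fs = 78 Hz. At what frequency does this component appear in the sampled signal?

138 Hz mod fs = 60 Hz.
60 Hz > fs/2 = 39 Hz, folds to fs − 60 Hz = 18 Hz.

18 Hz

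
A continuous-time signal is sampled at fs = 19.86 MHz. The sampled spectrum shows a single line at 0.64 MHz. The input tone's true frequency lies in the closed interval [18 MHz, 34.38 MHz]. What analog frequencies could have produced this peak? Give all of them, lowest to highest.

Frequencies that alias to 0.64 MHz are k·fs ± 0.64 MHz for integer k ≥ 0.
k=0: 0.64 MHz.
k=1: 19.22 MHz, 20.5 MHz.
k=2: 39.08 MHz, 40.36 MHz.
Within [18 MHz, 34.38 MHz]: 19.22 MHz, 20.5 MHz.

19.22 MHz, 20.5 MHz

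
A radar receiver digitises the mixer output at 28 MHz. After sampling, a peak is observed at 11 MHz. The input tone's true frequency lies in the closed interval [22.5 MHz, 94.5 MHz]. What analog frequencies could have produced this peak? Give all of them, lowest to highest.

Frequencies that alias to 11 MHz are k·fs ± 11 MHz for integer k ≥ 0.
k=0: 11 MHz.
k=1: 17 MHz, 39 MHz.
k=2: 45 MHz, 67 MHz.
k=3: 73 MHz, 95 MHz.
k=4: 101 MHz, 123 MHz.
Within [22.5 MHz, 94.5 MHz]: 39 MHz, 45 MHz, 67 MHz, 73 MHz.

39 MHz, 45 MHz, 67 MHz, 73 MHz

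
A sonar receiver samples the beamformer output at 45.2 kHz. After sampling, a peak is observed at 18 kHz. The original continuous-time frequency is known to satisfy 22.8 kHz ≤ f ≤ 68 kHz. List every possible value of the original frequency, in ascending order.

27.2 kHz, 63.2 kHz

Frequencies that alias to 18 kHz are k·fs ± 18 kHz for integer k ≥ 0.
k=0: 18 kHz.
k=1: 27.2 kHz, 63.2 kHz.
k=2: 72.4 kHz, 108.4 kHz.
Within [22.8 kHz, 68 kHz]: 27.2 kHz, 63.2 kHz.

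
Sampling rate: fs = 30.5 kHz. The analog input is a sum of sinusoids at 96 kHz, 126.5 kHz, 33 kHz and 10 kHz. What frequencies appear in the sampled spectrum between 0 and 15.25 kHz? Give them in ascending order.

2.5 kHz, 4.5 kHz, 10 kHz

fs/2 = 15.25 kHz.
96 kHz mod fs = 4.5 kHz.
4.5 kHz ≤ fs/2 = 15.25 kHz, appears at 4.5 kHz.
126.5 kHz mod fs = 4.5 kHz.
4.5 kHz ≤ fs/2 = 15.25 kHz, appears at 4.5 kHz.
33 kHz mod fs = 2.5 kHz.
2.5 kHz ≤ fs/2 = 15.25 kHz, appears at 2.5 kHz.
10 kHz ≤ fs/2 = 15.25 kHz, passes unchanged.
Distinct values: {2.5 kHz, 4.5 kHz, 10 kHz}.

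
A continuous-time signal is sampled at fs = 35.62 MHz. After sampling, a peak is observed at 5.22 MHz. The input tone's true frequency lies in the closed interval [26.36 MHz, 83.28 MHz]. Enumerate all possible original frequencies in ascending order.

Frequencies that alias to 5.22 MHz are k·fs ± 5.22 MHz for integer k ≥ 0.
k=0: 5.22 MHz.
k=1: 30.4 MHz, 40.84 MHz.
k=2: 66.02 MHz, 76.46 MHz.
k=3: 101.64 MHz, 112.08 MHz.
Within [26.36 MHz, 83.28 MHz]: 30.4 MHz, 40.84 MHz, 66.02 MHz, 76.46 MHz.

30.4 MHz, 40.84 MHz, 66.02 MHz, 76.46 MHz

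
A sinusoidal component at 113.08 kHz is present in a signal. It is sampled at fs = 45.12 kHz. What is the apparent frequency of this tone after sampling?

22.28 kHz

113.08 kHz mod fs = 22.84 kHz.
22.84 kHz > fs/2 = 22.56 kHz, folds to fs − 22.84 kHz = 22.28 kHz.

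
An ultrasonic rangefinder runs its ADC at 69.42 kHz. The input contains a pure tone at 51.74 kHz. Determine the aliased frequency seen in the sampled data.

17.68 kHz

51.74 kHz > fs/2 = 34.71 kHz, folds to fs − 51.74 kHz = 17.68 kHz.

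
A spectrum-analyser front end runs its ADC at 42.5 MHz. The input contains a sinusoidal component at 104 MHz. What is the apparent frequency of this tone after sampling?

104 MHz mod fs = 19 MHz.
19 MHz ≤ fs/2 = 21.25 MHz, appears at 19 MHz.

19 MHz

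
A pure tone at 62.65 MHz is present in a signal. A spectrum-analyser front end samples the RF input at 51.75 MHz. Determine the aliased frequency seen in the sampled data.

10.9 MHz

62.65 MHz mod fs = 10.9 MHz.
10.9 MHz ≤ fs/2 = 25.875 MHz, appears at 10.9 MHz.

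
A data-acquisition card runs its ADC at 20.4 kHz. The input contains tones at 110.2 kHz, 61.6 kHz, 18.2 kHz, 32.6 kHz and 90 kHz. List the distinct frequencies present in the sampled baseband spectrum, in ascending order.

fs/2 = 10.2 kHz.
110.2 kHz mod fs = 8.2 kHz.
8.2 kHz ≤ fs/2 = 10.2 kHz, appears at 8.2 kHz.
61.6 kHz mod fs = 0.4 kHz.
0.4 kHz ≤ fs/2 = 10.2 kHz, appears at 0.4 kHz.
18.2 kHz > fs/2 = 10.2 kHz, folds to fs − 18.2 kHz = 2.2 kHz.
32.6 kHz mod fs = 12.2 kHz.
12.2 kHz > fs/2 = 10.2 kHz, folds to fs − 12.2 kHz = 8.2 kHz.
90 kHz mod fs = 8.4 kHz.
8.4 kHz ≤ fs/2 = 10.2 kHz, appears at 8.4 kHz.
Distinct values: {0.4 kHz, 2.2 kHz, 8.2 kHz, 8.4 kHz}.

0.4 kHz, 2.2 kHz, 8.2 kHz, 8.4 kHz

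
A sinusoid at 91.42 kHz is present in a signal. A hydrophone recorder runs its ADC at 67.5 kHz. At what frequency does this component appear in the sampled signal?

23.92 kHz

91.42 kHz mod fs = 23.92 kHz.
23.92 kHz ≤ fs/2 = 33.75 kHz, appears at 23.92 kHz.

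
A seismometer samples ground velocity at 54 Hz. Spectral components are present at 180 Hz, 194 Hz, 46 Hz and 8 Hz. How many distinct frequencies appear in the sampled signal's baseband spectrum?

fs/2 = 27 Hz.
180 Hz mod fs = 18 Hz.
18 Hz ≤ fs/2 = 27 Hz, appears at 18 Hz.
194 Hz mod fs = 32 Hz.
32 Hz > fs/2 = 27 Hz, folds to fs − 32 Hz = 22 Hz.
46 Hz > fs/2 = 27 Hz, folds to fs − 46 Hz = 8 Hz.
8 Hz ≤ fs/2 = 27 Hz, passes unchanged.
Distinct values: {8 Hz, 18 Hz, 22 Hz} → 3.

3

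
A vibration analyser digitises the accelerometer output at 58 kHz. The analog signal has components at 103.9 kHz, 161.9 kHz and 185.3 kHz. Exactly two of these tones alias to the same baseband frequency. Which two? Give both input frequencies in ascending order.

fs/2 = 29 kHz.
103.9 kHz mod fs = 45.9 kHz.
45.9 kHz > fs/2 = 29 kHz, folds to fs − 45.9 kHz = 12.1 kHz.
161.9 kHz mod fs = 45.9 kHz.
45.9 kHz > fs/2 = 29 kHz, folds to fs − 45.9 kHz = 12.1 kHz.
185.3 kHz mod fs = 11.3 kHz.
11.3 kHz ≤ fs/2 = 29 kHz, appears at 11.3 kHz.
103.9 kHz and 161.9 kHz both map to 12.1 kHz.

103.9 kHz, 161.9 kHz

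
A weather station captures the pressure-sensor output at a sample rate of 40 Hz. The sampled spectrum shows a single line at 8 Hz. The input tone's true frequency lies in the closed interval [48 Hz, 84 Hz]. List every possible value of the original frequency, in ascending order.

Frequencies that alias to 8 Hz are k·fs ± 8 Hz for integer k ≥ 0.
k=0: 8 Hz.
k=1: 32 Hz, 48 Hz.
k=2: 72 Hz, 88 Hz.
k=3: 112 Hz, 128 Hz.
Within [48 Hz, 84 Hz]: 48 Hz, 72 Hz.

48 Hz, 72 Hz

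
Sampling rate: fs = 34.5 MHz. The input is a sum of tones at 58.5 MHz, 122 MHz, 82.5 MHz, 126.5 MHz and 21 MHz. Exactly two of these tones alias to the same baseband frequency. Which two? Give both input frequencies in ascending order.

fs/2 = 17.25 MHz.
58.5 MHz mod fs = 24 MHz.
24 MHz > fs/2 = 17.25 MHz, folds to fs − 24 MHz = 10.5 MHz.
122 MHz mod fs = 18.5 MHz.
18.5 MHz > fs/2 = 17.25 MHz, folds to fs − 18.5 MHz = 16 MHz.
82.5 MHz mod fs = 13.5 MHz.
13.5 MHz ≤ fs/2 = 17.25 MHz, appears at 13.5 MHz.
126.5 MHz mod fs = 23 MHz.
23 MHz > fs/2 = 17.25 MHz, folds to fs − 23 MHz = 11.5 MHz.
21 MHz > fs/2 = 17.25 MHz, folds to fs − 21 MHz = 13.5 MHz.
21 MHz and 82.5 MHz both map to 13.5 MHz.

21 MHz, 82.5 MHz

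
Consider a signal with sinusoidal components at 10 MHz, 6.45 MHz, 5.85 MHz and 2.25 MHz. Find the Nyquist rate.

20 MHz

Highest-frequency component: 10 MHz.
Nyquist rate = 2 × 10 MHz = 20 MHz.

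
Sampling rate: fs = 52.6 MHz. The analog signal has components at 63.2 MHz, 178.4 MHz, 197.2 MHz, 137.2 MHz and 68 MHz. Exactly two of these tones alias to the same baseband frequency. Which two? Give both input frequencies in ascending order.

fs/2 = 26.3 MHz.
63.2 MHz mod fs = 10.6 MHz.
10.6 MHz ≤ fs/2 = 26.3 MHz, appears at 10.6 MHz.
178.4 MHz mod fs = 20.6 MHz.
20.6 MHz ≤ fs/2 = 26.3 MHz, appears at 20.6 MHz.
197.2 MHz mod fs = 39.4 MHz.
39.4 MHz > fs/2 = 26.3 MHz, folds to fs − 39.4 MHz = 13.2 MHz.
137.2 MHz mod fs = 32 MHz.
32 MHz > fs/2 = 26.3 MHz, folds to fs − 32 MHz = 20.6 MHz.
68 MHz mod fs = 15.4 MHz.
15.4 MHz ≤ fs/2 = 26.3 MHz, appears at 15.4 MHz.
137.2 MHz and 178.4 MHz both map to 20.6 MHz.

137.2 MHz, 178.4 MHz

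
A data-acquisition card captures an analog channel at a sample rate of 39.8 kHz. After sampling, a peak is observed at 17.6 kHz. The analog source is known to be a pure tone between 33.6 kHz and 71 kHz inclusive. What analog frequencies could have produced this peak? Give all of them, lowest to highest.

57.4 kHz, 62 kHz

Frequencies that alias to 17.6 kHz are k·fs ± 17.6 kHz for integer k ≥ 0.
k=0: 17.6 kHz.
k=1: 22.2 kHz, 57.4 kHz.
k=2: 62 kHz, 97.2 kHz.
k=3: 101.8 kHz, 137 kHz.
Within [33.6 kHz, 71 kHz]: 57.4 kHz, 62 kHz.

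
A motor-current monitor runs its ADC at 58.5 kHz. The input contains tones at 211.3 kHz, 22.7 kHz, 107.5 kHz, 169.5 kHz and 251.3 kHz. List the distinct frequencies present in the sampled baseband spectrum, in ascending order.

6 kHz, 9.5 kHz, 17.3 kHz, 22.7 kHz

fs/2 = 29.25 kHz.
211.3 kHz mod fs = 35.8 kHz.
35.8 kHz > fs/2 = 29.25 kHz, folds to fs − 35.8 kHz = 22.7 kHz.
22.7 kHz ≤ fs/2 = 29.25 kHz, passes unchanged.
107.5 kHz mod fs = 49 kHz.
49 kHz > fs/2 = 29.25 kHz, folds to fs − 49 kHz = 9.5 kHz.
169.5 kHz mod fs = 52.5 kHz.
52.5 kHz > fs/2 = 29.25 kHz, folds to fs − 52.5 kHz = 6 kHz.
251.3 kHz mod fs = 17.3 kHz.
17.3 kHz ≤ fs/2 = 29.25 kHz, appears at 17.3 kHz.
Distinct values: {6 kHz, 9.5 kHz, 17.3 kHz, 22.7 kHz}.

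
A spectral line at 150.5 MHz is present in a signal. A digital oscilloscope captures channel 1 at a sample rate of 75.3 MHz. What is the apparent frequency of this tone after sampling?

150.5 MHz mod fs = 75.2 MHz.
75.2 MHz > fs/2 = 37.65 MHz, folds to fs − 75.2 MHz = 0.1 MHz.

0.1 MHz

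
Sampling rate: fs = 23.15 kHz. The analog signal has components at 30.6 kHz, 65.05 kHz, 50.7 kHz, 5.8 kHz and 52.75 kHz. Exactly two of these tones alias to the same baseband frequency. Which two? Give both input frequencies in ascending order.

50.7 kHz, 65.05 kHz

fs/2 = 11.575 kHz.
30.6 kHz mod fs = 7.45 kHz.
7.45 kHz ≤ fs/2 = 11.575 kHz, appears at 7.45 kHz.
65.05 kHz mod fs = 18.75 kHz.
18.75 kHz > fs/2 = 11.575 kHz, folds to fs − 18.75 kHz = 4.4 kHz.
50.7 kHz mod fs = 4.4 kHz.
4.4 kHz ≤ fs/2 = 11.575 kHz, appears at 4.4 kHz.
5.8 kHz ≤ fs/2 = 11.575 kHz, passes unchanged.
52.75 kHz mod fs = 6.45 kHz.
6.45 kHz ≤ fs/2 = 11.575 kHz, appears at 6.45 kHz.
50.7 kHz and 65.05 kHz both map to 4.4 kHz.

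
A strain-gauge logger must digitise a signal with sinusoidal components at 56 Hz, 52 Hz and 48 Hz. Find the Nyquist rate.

112 Hz

Highest-frequency component: 56 Hz.
Nyquist rate = 2 × 56 Hz = 112 Hz.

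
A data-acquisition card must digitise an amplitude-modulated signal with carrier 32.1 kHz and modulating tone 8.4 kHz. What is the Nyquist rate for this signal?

AM sidebands sit at fc ± fm = 23.7 kHz and 40.5 kHz.
Highest-frequency component: 40.5 kHz.
Nyquist rate = 2 × 40.5 kHz = 81 kHz.

81 kHz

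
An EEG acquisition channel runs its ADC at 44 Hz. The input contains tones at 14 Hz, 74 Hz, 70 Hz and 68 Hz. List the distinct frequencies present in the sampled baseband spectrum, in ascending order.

fs/2 = 22 Hz.
14 Hz ≤ fs/2 = 22 Hz, passes unchanged.
74 Hz mod fs = 30 Hz.
30 Hz > fs/2 = 22 Hz, folds to fs − 30 Hz = 14 Hz.
70 Hz mod fs = 26 Hz.
26 Hz > fs/2 = 22 Hz, folds to fs − 26 Hz = 18 Hz.
68 Hz mod fs = 24 Hz.
24 Hz > fs/2 = 22 Hz, folds to fs − 24 Hz = 20 Hz.
Distinct values: {14 Hz, 18 Hz, 20 Hz}.

14 Hz, 18 Hz, 20 Hz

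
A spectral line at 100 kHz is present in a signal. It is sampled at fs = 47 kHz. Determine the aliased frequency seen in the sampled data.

6 kHz

100 kHz mod fs = 6 kHz.
6 kHz ≤ fs/2 = 23.5 kHz, appears at 6 kHz.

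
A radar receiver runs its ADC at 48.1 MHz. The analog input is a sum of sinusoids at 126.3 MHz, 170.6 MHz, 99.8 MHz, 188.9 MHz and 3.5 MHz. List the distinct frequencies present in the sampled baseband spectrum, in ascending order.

fs/2 = 24.05 MHz.
126.3 MHz mod fs = 30.1 MHz.
30.1 MHz > fs/2 = 24.05 MHz, folds to fs − 30.1 MHz = 18 MHz.
170.6 MHz mod fs = 26.3 MHz.
26.3 MHz > fs/2 = 24.05 MHz, folds to fs − 26.3 MHz = 21.8 MHz.
99.8 MHz mod fs = 3.6 MHz.
3.6 MHz ≤ fs/2 = 24.05 MHz, appears at 3.6 MHz.
188.9 MHz mod fs = 44.6 MHz.
44.6 MHz > fs/2 = 24.05 MHz, folds to fs − 44.6 MHz = 3.5 MHz.
3.5 MHz ≤ fs/2 = 24.05 MHz, passes unchanged.
Distinct values: {3.5 MHz, 3.6 MHz, 18 MHz, 21.8 MHz}.

3.5 MHz, 3.6 MHz, 18 MHz, 21.8 MHz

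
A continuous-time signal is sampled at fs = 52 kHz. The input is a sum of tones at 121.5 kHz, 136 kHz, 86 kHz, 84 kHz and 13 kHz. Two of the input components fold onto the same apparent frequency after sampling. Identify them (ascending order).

fs/2 = 26 kHz.
121.5 kHz mod fs = 17.5 kHz.
17.5 kHz ≤ fs/2 = 26 kHz, appears at 17.5 kHz.
136 kHz mod fs = 32 kHz.
32 kHz > fs/2 = 26 kHz, folds to fs − 32 kHz = 20 kHz.
86 kHz mod fs = 34 kHz.
34 kHz > fs/2 = 26 kHz, folds to fs − 34 kHz = 18 kHz.
84 kHz mod fs = 32 kHz.
32 kHz > fs/2 = 26 kHz, folds to fs − 32 kHz = 20 kHz.
13 kHz ≤ fs/2 = 26 kHz, passes unchanged.
84 kHz and 136 kHz both map to 20 kHz.

84 kHz, 136 kHz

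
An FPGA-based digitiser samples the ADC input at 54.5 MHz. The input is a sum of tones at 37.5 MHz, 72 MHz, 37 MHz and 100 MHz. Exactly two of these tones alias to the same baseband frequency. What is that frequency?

fs/2 = 27.25 MHz.
37.5 MHz > fs/2 = 27.25 MHz, folds to fs − 37.5 MHz = 17 MHz.
72 MHz mod fs = 17.5 MHz.
17.5 MHz ≤ fs/2 = 27.25 MHz, appears at 17.5 MHz.
37 MHz > fs/2 = 27.25 MHz, folds to fs − 37 MHz = 17.5 MHz.
100 MHz mod fs = 45.5 MHz.
45.5 MHz > fs/2 = 27.25 MHz, folds to fs − 45.5 MHz = 9 MHz.
37 MHz and 72 MHz both map to 17.5 MHz.

17.5 MHz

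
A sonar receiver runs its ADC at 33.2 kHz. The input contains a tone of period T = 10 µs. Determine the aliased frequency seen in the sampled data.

T = 10 µs → f = 1/T = 100 kHz.
100 kHz mod fs = 0.4 kHz.
0.4 kHz ≤ fs/2 = 16.6 kHz, appears at 0.4 kHz.

0.4 kHz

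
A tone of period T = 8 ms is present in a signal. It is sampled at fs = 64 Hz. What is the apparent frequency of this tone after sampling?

T = 8 ms → f = 1/T = 125 Hz.
125 Hz mod fs = 61 Hz.
61 Hz > fs/2 = 32 Hz, folds to fs − 61 Hz = 3 Hz.

3 Hz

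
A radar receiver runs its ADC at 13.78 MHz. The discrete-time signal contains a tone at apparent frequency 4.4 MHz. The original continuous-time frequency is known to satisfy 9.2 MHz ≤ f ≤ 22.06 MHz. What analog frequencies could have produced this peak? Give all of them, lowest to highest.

Frequencies that alias to 4.4 MHz are k·fs ± 4.4 MHz for integer k ≥ 0.
k=0: 4.4 MHz.
k=1: 9.38 MHz, 18.18 MHz.
k=2: 23.16 MHz, 31.96 MHz.
Within [9.2 MHz, 22.06 MHz]: 9.38 MHz, 18.18 MHz.

9.38 MHz, 18.18 MHz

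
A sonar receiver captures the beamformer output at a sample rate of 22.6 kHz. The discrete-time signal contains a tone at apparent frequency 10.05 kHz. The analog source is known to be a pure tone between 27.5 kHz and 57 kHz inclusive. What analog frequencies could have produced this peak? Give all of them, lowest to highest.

32.65 kHz, 35.15 kHz, 55.25 kHz

Frequencies that alias to 10.05 kHz are k·fs ± 10.05 kHz for integer k ≥ 0.
k=0: 10.05 kHz.
k=1: 12.55 kHz, 32.65 kHz.
k=2: 35.15 kHz, 55.25 kHz.
k=3: 57.75 kHz, 77.85 kHz.
Within [27.5 kHz, 57 kHz]: 32.65 kHz, 35.15 kHz, 55.25 kHz.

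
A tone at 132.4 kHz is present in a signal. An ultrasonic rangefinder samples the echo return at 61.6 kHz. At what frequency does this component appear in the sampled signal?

132.4 kHz mod fs = 9.2 kHz.
9.2 kHz ≤ fs/2 = 30.8 kHz, appears at 9.2 kHz.

9.2 kHz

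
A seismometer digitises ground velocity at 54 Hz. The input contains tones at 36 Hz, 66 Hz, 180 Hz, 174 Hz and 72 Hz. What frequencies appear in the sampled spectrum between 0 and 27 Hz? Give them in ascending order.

fs/2 = 27 Hz.
36 Hz > fs/2 = 27 Hz, folds to fs − 36 Hz = 18 Hz.
66 Hz mod fs = 12 Hz.
12 Hz ≤ fs/2 = 27 Hz, appears at 12 Hz.
180 Hz mod fs = 18 Hz.
18 Hz ≤ fs/2 = 27 Hz, appears at 18 Hz.
174 Hz mod fs = 12 Hz.
12 Hz ≤ fs/2 = 27 Hz, appears at 12 Hz.
72 Hz mod fs = 18 Hz.
18 Hz ≤ fs/2 = 27 Hz, appears at 18 Hz.
Distinct values: {12 Hz, 18 Hz}.

12 Hz, 18 Hz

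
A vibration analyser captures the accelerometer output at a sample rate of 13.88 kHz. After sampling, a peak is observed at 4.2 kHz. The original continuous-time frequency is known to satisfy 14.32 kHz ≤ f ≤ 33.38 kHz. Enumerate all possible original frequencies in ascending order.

Frequencies that alias to 4.2 kHz are k·fs ± 4.2 kHz for integer k ≥ 0.
k=0: 4.2 kHz.
k=1: 9.68 kHz, 18.08 kHz.
k=2: 23.56 kHz, 31.96 kHz.
k=3: 37.44 kHz, 45.84 kHz.
Within [14.32 kHz, 33.38 kHz]: 18.08 kHz, 23.56 kHz, 31.96 kHz.

18.08 kHz, 23.56 kHz, 31.96 kHz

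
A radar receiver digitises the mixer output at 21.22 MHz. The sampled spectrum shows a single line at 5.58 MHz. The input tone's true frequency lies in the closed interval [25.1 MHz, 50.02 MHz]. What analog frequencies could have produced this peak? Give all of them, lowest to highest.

Frequencies that alias to 5.58 MHz are k·fs ± 5.58 MHz for integer k ≥ 0.
k=0: 5.58 MHz.
k=1: 15.64 MHz, 26.8 MHz.
k=2: 36.86 MHz, 48.02 MHz.
k=3: 58.08 MHz, 69.24 MHz.
Within [25.1 MHz, 50.02 MHz]: 26.8 MHz, 36.86 MHz, 48.02 MHz.

26.8 MHz, 36.86 MHz, 48.02 MHz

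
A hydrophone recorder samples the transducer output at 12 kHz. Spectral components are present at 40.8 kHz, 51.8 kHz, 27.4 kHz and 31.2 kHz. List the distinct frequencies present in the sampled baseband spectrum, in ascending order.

fs/2 = 6 kHz.
40.8 kHz mod fs = 4.8 kHz.
4.8 kHz ≤ fs/2 = 6 kHz, appears at 4.8 kHz.
51.8 kHz mod fs = 3.8 kHz.
3.8 kHz ≤ fs/2 = 6 kHz, appears at 3.8 kHz.
27.4 kHz mod fs = 3.4 kHz.
3.4 kHz ≤ fs/2 = 6 kHz, appears at 3.4 kHz.
31.2 kHz mod fs = 7.2 kHz.
7.2 kHz > fs/2 = 6 kHz, folds to fs − 7.2 kHz = 4.8 kHz.
Distinct values: {3.4 kHz, 3.8 kHz, 4.8 kHz}.

3.4 kHz, 3.8 kHz, 4.8 kHz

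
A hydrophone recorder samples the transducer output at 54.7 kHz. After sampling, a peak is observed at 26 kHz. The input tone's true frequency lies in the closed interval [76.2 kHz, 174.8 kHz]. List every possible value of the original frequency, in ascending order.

80.7 kHz, 83.4 kHz, 135.4 kHz, 138.1 kHz

Frequencies that alias to 26 kHz are k·fs ± 26 kHz for integer k ≥ 0.
k=0: 26 kHz.
k=1: 28.7 kHz, 80.7 kHz.
k=2: 83.4 kHz, 135.4 kHz.
k=3: 138.1 kHz, 190.1 kHz.
k=4: 192.8 kHz, 244.8 kHz.
Within [76.2 kHz, 174.8 kHz]: 80.7 kHz, 83.4 kHz, 135.4 kHz, 138.1 kHz.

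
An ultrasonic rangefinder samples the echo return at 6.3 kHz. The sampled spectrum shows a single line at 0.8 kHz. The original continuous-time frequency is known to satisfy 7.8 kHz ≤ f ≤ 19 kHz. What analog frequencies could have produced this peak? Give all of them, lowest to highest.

Frequencies that alias to 0.8 kHz are k·fs ± 0.8 kHz for integer k ≥ 0.
k=0: 0.8 kHz.
k=1: 5.5 kHz, 7.1 kHz.
k=2: 11.8 kHz, 13.4 kHz.
k=3: 18.1 kHz, 19.7 kHz.
k=4: 24.4 kHz, 26 kHz.
Within [7.8 kHz, 19 kHz]: 11.8 kHz, 13.4 kHz, 18.1 kHz.

11.8 kHz, 13.4 kHz, 18.1 kHz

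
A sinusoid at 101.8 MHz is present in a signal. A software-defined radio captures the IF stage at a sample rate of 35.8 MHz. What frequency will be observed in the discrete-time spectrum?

101.8 MHz mod fs = 30.2 MHz.
30.2 MHz > fs/2 = 17.9 MHz, folds to fs − 30.2 MHz = 5.6 MHz.

5.6 MHz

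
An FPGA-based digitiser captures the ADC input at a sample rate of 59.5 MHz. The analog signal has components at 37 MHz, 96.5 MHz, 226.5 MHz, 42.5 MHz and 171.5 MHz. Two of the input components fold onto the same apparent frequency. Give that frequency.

22.5 MHz

fs/2 = 29.75 MHz.
37 MHz > fs/2 = 29.75 MHz, folds to fs − 37 MHz = 22.5 MHz.
96.5 MHz mod fs = 37 MHz.
37 MHz > fs/2 = 29.75 MHz, folds to fs − 37 MHz = 22.5 MHz.
226.5 MHz mod fs = 48 MHz.
48 MHz > fs/2 = 29.75 MHz, folds to fs − 48 MHz = 11.5 MHz.
42.5 MHz > fs/2 = 29.75 MHz, folds to fs − 42.5 MHz = 17 MHz.
171.5 MHz mod fs = 52.5 MHz.
52.5 MHz > fs/2 = 29.75 MHz, folds to fs − 52.5 MHz = 7 MHz.
37 MHz and 96.5 MHz both map to 22.5 MHz.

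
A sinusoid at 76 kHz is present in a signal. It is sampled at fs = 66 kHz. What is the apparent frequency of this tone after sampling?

10 kHz

76 kHz mod fs = 10 kHz.
10 kHz ≤ fs/2 = 33 kHz, appears at 10 kHz.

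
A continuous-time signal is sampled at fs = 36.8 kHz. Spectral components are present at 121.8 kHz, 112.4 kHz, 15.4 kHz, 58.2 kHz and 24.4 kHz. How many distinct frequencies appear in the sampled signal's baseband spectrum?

fs/2 = 18.4 kHz.
121.8 kHz mod fs = 11.4 kHz.
11.4 kHz ≤ fs/2 = 18.4 kHz, appears at 11.4 kHz.
112.4 kHz mod fs = 2 kHz.
2 kHz ≤ fs/2 = 18.4 kHz, appears at 2 kHz.
15.4 kHz ≤ fs/2 = 18.4 kHz, passes unchanged.
58.2 kHz mod fs = 21.4 kHz.
21.4 kHz > fs/2 = 18.4 kHz, folds to fs − 21.4 kHz = 15.4 kHz.
24.4 kHz > fs/2 = 18.4 kHz, folds to fs − 24.4 kHz = 12.4 kHz.
Distinct values: {2 kHz, 11.4 kHz, 12.4 kHz, 15.4 kHz} → 4.

4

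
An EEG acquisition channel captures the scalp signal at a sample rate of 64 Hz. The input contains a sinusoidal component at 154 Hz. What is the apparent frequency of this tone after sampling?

154 Hz mod fs = 26 Hz.
26 Hz ≤ fs/2 = 32 Hz, appears at 26 Hz.

26 Hz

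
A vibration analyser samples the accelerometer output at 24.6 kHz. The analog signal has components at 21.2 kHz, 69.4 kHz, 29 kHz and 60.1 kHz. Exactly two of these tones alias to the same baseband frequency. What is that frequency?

4.4 kHz

fs/2 = 12.3 kHz.
21.2 kHz > fs/2 = 12.3 kHz, folds to fs − 21.2 kHz = 3.4 kHz.
69.4 kHz mod fs = 20.2 kHz.
20.2 kHz > fs/2 = 12.3 kHz, folds to fs − 20.2 kHz = 4.4 kHz.
29 kHz mod fs = 4.4 kHz.
4.4 kHz ≤ fs/2 = 12.3 kHz, appears at 4.4 kHz.
60.1 kHz mod fs = 10.9 kHz.
10.9 kHz ≤ fs/2 = 12.3 kHz, appears at 10.9 kHz.
29 kHz and 69.4 kHz both map to 4.4 kHz.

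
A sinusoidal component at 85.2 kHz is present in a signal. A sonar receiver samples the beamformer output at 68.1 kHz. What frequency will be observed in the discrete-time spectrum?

17.1 kHz

85.2 kHz mod fs = 17.1 kHz.
17.1 kHz ≤ fs/2 = 34.05 kHz, appears at 17.1 kHz.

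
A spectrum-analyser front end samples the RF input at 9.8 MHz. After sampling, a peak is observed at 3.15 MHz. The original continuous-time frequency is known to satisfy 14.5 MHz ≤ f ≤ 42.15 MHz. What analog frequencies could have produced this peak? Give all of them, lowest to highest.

16.45 MHz, 22.75 MHz, 26.25 MHz, 32.55 MHz, 36.05 MHz

Frequencies that alias to 3.15 MHz are k·fs ± 3.15 MHz for integer k ≥ 0.
k=0: 3.15 MHz.
k=1: 6.65 MHz, 12.95 MHz.
k=2: 16.45 MHz, 22.75 MHz.
k=3: 26.25 MHz, 32.55 MHz.
k=4: 36.05 MHz, 42.35 MHz.
k=5: 45.85 MHz, 52.15 MHz.
Within [14.5 MHz, 42.15 MHz]: 16.45 MHz, 22.75 MHz, 26.25 MHz, 32.55 MHz, 36.05 MHz.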